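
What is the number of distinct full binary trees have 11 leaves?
Using the Catalan number formula: C_n = C(2n, n) / (n+1)
C_10 = C(20, 10) / (10+1)
     = 184756 / 11
     = 16,796
Final answer: 16,796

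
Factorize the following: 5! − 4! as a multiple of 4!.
4 × 4! = 96

Solution: 5! − 4! = 5·4! − 4! = (5 − 1)·4! = 4 × 4! = 96.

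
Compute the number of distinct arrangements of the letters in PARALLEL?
Word has 8 letters (P=1, A=2, R=1, L=3, E=1). Arrangements: 8!/Π(k!) = 3,360.
Final answer: 3,360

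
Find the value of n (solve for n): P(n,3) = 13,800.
25

Explanation: P(n,3) = n(n−1)(n−2) is increasing in n; n(n−1)(n−2) ≈ (n−1)^3 = 13,800 gives n ≈ 25.0. Check: P(23,3) = 10,626, P(24,3) = 12,144, P(25,3) = 13,800 ✓. So n = 25.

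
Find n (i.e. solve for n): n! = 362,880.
n! is strictly increasing. 7! = 5,040, 8! = 40,320, 9! = 362,880 ✓. So n = 9.
Final answer: 9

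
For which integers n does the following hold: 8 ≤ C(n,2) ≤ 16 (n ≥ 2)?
5, 6
C(4,2)=6; C(5,2)=10; C(6,2)=15; C(7,2)=21. So valid n = 5, 6.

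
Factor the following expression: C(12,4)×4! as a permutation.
P(12,4)

Explanation: C(12,4)×4! = [12!/(4!(8)!)]×4! = 12!/(8)! = P(12,4) = 11,880.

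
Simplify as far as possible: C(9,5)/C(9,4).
1

Solution: C(n,k+1)/C(n,k) = (n−k)/(k+1). Here (9−4)/(4+1) = 5/5 = 1.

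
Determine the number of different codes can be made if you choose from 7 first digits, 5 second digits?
35

Solution: By the multiplication principle: 7 × 5 = 35.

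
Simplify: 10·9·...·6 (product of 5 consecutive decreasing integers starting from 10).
This is P(10,5) = 10!/(5)! = 30,240.
Final answer: 30,240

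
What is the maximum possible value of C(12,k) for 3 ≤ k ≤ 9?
C(12,k) is maximised at the centre of the row: C(12,6) = 924.
Final answer: 924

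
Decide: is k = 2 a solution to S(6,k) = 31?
Yes

Solution: S(6,2) = 2·S(5,2) + S(5,1) = 2·15 + 1 = 31, which equals 31.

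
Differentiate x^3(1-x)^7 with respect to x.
3x^2(1-x)^7 - 7x^3(1-x)^6

Working:
Product rule: 3x^{2}(1-x)^{7} + x^3·(-7)(1-x)^{6}.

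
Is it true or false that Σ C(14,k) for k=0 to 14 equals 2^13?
False

Binomial theorem: Σ C(14,k) = (1+1)^14 = 2^14 = 16,384; RHS 2^13 = 8,192.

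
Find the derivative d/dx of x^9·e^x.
(9x^8 + x^9)e^x

Solution: Product rule: d/dx[x^9]·e^x + x^9·d/dx[e^x] = 9x^{8}e^x + x^9e^x.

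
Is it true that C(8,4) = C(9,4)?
False
LHS = C(8,4) = 70; RHS = C(9,4) = 126. 70 ≠ 126, so the statement does not hold.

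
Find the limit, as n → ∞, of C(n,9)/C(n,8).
∞

C(n,9)/C(n,8) = (n-8)/9 → ∞ as n → ∞.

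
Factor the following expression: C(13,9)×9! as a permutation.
P(13,9)

Solution: C(13,9)×9! = [13!/(9!(4)!)]×9! = 13!/(4)! = P(13,9) = 259,459,200.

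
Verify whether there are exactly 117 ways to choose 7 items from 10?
False

Solution: C(10,7) = 120 ≠ 117.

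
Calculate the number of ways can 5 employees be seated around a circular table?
24
Circular arrangements: (5-1)! = 24.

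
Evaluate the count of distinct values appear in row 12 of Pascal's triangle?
7
Row 12 has entries C(12,0)..C(12,12); by symmetry C(12,k)=C(12,12-k), giving 7 distinct values.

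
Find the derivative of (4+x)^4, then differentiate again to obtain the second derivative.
12(4+x)^2

Reasoning: First derivative: 4(4+x)^{3}. Second derivative: 4·3·(4+x)^{2} = 12(4+x)^{2}.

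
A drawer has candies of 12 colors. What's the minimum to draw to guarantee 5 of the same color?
49

Solution: Worst case: 4 of each = 48. One more: 49.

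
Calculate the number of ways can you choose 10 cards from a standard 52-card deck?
C(52,10) = 15,820,024,220.
Final answer: 15,820,024,220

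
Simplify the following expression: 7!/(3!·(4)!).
35

Explanation: This is C(7,3) = 35.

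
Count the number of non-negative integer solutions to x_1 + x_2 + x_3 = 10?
66

C(10+3-1, 3-1) = 66.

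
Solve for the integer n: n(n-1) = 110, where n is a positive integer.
11

Solution: n² − n − 110 = 0, so n = (1 ± √(1 + 4·110))/2 = (1 ± √441)/2 = (1 ± 21)/2, i.e. n = 11 or n = -10. Taking the positive root, n = 11 (check: 11×10 = 110).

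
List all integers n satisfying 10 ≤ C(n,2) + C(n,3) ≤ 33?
4, 5

Solution: C(3,2)+C(3,3)=4; C(4,2)+C(4,3)=10; C(5,2)+C(5,3)=20; C(6,2)+C(6,3)=35. So valid n = 4, 5.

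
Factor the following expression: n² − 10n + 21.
Seek roots whose sum is 10 and product is 21: (3, 7). So n² − 10n + 21 = (n − 3)(n − 7).

Answer: (n − 3)(n − 7)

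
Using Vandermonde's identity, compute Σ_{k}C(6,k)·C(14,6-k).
38,760

Solution: = C(6+14,6) = C(20,6) = 38,760.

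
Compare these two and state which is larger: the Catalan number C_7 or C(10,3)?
C_7
C_7 = C(14,7)/(7+1) = 3,432/8 = 429; C(10,3) = 120.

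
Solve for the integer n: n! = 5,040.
n! is strictly increasing. 5! = 120, 6! = 720, 7! = 5,040 ✓. So n = 7.
Final answer: 7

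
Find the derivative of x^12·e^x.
(12x^11 + x^12)e^x

Reasoning: Product rule: d/dx[x^12]·e^x + x^12·d/dx[e^x] = 12x^{11}e^x + x^12e^x.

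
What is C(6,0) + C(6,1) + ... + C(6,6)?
64
Sum of binomial coefficients = 2^6 = 64.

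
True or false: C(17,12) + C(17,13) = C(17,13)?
False

Explanation: Pascal's identity gives C(18,13) = 8,568, whereas C(17,13) = 2,380.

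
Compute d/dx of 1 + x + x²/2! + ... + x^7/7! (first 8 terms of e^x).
1 + x + x²/2! + ... + x^6/6!

Differentiating term by term gives the first 7 terms of e^x.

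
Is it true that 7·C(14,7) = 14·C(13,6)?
Absorption identity k·C(n,k) = n·C(n-1,k-1). LHS = 7·3432 = 24,024; RHS = 14·1716 = 24,024.

Answer: True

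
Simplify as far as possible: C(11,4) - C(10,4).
120

C(11,4) - C(10,4) = C(10,3) = 120.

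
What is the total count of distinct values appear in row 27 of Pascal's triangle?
14

Reasoning: Row 27 has entries C(27,0)..C(27,27); by symmetry C(27,k)=C(27,27-k), giving 14 distinct values.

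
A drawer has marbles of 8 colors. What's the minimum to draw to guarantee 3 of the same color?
17

Reasoning: Worst case: 2 of each = 16. One more: 17.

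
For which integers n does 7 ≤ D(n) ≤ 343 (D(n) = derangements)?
4, 5, 6
Using D(n) = (n−1)[D(n−1) + D(n−2)] with D(1)=0, D(2)=1: D(3)=2; D(4)=9; D(5)=44; D(6)=265; D(7)=1,854. So valid n = 4, 5, 6.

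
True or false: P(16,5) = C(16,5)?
P(16,5) = 524,160 and C(16,5) = 4,368; P(n,r) = r! × C(n,r) so P > C whenever r ≥ 2.
Final answer: False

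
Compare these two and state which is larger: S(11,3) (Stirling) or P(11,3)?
S(11,3) = 3·S(10,3) + S(10,2) = 3·9,330 + 511 = 28,501; P(11,3) = 990.

Answer: S(11,3)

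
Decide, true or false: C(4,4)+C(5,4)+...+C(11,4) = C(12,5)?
Hockey stick identity gives Σ = C(12,5) = 792; RHS C(12,5) = 792.
Final answer: True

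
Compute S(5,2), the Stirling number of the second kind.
Using the Stirling recurrence: S(n,k) = k·S(n-1,k) + S(n-1,k-1)
S(5,2) = 2·S(4,2) + S(4,1)
         = 2·7 + 1
         = 14 + 1
         = 15
Final answer: 15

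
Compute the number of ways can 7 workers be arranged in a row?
5,040

Explanation: Arrangements of 7 distinct objects: 7! = 5,040.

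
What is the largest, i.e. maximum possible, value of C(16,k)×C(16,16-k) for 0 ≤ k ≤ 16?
C(16,k)·C(16,16-k) = C(16,k)², maximised at the centre k = 8: C(16,8)² = 165,636,900.

Answer: 165,636,900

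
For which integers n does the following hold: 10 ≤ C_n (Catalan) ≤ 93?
4, 5

Solution: C_3=5; C_4=14; C_5=42; C_6=132. So valid n = 4, 5.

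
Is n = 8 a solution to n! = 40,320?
Yes

8! = 8·7! = 8·5,040 = 40,320, which equals 40,320.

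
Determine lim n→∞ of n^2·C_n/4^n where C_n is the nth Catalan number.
∞

Reasoning: C_n ~ 4^n/(n^(3/2)√π), so n^2·C_n/4^n ~ n^(2 − 3/2)/√π → ∞.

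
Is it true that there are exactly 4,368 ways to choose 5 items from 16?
C(16,5) = 4,368.

Answer: True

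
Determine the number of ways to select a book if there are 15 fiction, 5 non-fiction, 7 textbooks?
27

Reasoning: By the addition principle: 15 + 5 + 7 = 27.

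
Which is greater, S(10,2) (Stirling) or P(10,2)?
S(10,2) = 2·S(9,2) + S(9,1) = 2·255 + 1 = 511; P(10,2) = 90.
Final answer: S(10,2)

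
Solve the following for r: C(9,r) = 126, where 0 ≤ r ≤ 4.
4

Reasoning: C(9,r) is increasing for 0 ≤ r ≤ 4. Stepping up (C(9,r+1) = C(9,r)·(9−r)/(r+1)): C(9,1) = 9, C(9,2) = 36, C(9,3) = 84, C(9,4) = 126 ✓. So r = 4.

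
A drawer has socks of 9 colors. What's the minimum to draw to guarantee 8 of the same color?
64

Explanation: Worst case: 7 of each = 63. One more: 64.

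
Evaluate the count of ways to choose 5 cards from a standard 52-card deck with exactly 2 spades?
712,842

13 spades and 39 non-spades: C(13,2) × C(39,3) = 78 × 9139 = 712,842.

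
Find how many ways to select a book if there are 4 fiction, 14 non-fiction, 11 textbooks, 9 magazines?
By the addition principle: 4 + 14 + 11 + 9 = 38.

Answer: 38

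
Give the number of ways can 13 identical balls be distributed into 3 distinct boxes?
105

Explanation: C(13+3-1, 3-1) = C(15, 2) = 105.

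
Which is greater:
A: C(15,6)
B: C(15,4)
A

A=C(15,6)=5,005, B=C(15,4)=1,365.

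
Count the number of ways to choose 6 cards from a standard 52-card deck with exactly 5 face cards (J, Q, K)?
12 face cards and 40 non-face cards: C(12,5) × C(40,1) = 792 × 40 = 31,680.

Answer: 31,680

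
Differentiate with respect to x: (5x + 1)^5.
Chain rule: 5(5x+1)^{4} × 5 = 25(5x+1)^{4}.
Final answer: 25(5x + 1)^4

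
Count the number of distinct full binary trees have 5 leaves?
Using the Catalan number formula: C_n = C(2n, n) / (n+1)
C_4 = C(8, 4) / (4+1)
     = 70 / 5
     = 14

Answer: 14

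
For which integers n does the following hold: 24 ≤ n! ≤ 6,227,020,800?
4, 5, 6, 7, 8, 9, 10, 11, 12, 13

Reasoning: n! is strictly increasing; 4! = 24 and 13! = 6,227,020,800, so valid n = 4, 5, 6, 7, 8, 9, 10, 11, 12, 13.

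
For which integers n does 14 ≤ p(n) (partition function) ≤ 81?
7, 8, 9, 10, 11, 12

Explanation: Tabulating p(n) via p(n) = p(n−1) + p(n−2) − p(n−5) − p(n−7) + …: p(6)=11; p(7)=15; p(8)=22; p(9)=30; p(10)=42; p(11)=56; p(12)=77; p(13)=101. So valid n = 7, 8, 9, 10, 11, 12.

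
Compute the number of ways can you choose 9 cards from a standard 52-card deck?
3,679,075,400
C(52,9) = 3,679,075,400.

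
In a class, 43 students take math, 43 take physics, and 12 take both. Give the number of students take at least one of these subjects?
74

|A∪B| = |A|+|B|-|A∩B| = 43+43-12 = 74.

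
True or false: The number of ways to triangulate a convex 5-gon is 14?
False

Working:
Triangulations of a convex 5-gon are counted by the Catalan number C_3: C_3 = C(6,3)/(3+1) = 20/4 = 5.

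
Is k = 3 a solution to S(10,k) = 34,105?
No

Reasoning: S(10,3) = 3·S(9,3) + S(9,2) = 3·3,025 + 255 = 9,330, which does not equal 34,105.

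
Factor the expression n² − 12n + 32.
(n − 4)(n − 8)

Solution: Seek roots whose sum is 12 and product is 32: (4, 8). So n² − 12n + 32 = (n − 4)(n − 8).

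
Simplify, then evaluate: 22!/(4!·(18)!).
7,315

This is C(22,4) = 7,315.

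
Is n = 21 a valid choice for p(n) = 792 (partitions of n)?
Yes
Pentagonal recurrence p(n) = p(n−1) + p(n−2) − p(n−5) − p(n−7) + …: p(21) = p(20) + p(19) − p(16) − p(14) + p(9) + p(6) = 627 + 490 − 231 − 135 + 30 + 11 = 792, which equals 792.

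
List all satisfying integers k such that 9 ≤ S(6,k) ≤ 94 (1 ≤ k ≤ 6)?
2, 3, 4, 5

Working:
S(6,1)=1; S(6,2)=31; S(6,3)=90; S(6,4)=65; S(6,5)=15; S(6,6)=1. So valid k = 2, 3, 4, 5.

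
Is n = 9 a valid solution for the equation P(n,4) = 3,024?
Yes

Reasoning: P(9,4) = 9·8·7·6 = 3,024, which equals 3,024.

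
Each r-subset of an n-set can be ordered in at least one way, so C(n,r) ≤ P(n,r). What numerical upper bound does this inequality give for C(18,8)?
P(18,8) = 18·17·16·15·14·13·12·11 = 1,764,322,560, so C(18,8) ≤ 1,764,322,560. (The bound is loose by a factor of 8! = 40,320: C(18,8) = 1,764,322,560/40,320 = 43,758.)

Answer: 1,764,322,560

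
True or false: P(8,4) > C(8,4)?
True

Solution: P(8,4) = 1,680 and C(8,4) = 70; P(n,r) = r! × C(n,r) so P > C whenever r ≥ 2.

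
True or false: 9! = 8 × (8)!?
False

9! = 9 × 8! = 362,880, but 8 × 8! = 322,560.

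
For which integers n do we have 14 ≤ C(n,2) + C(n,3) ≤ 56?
5, 6, 7

Solution: C(4,2)+C(4,3)=10; C(5,2)+C(5,3)=20; C(6,2)+C(6,3)=35; C(7,2)+C(7,3)=56; C(8,2)+C(8,3)=84. So valid n = 5, 6, 7.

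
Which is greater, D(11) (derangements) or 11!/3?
D(11)
D(11) = (11-1)·[D(10) + D(9)] = 10·[1,334,961 + 133,496] = 14,684,570; 11!/3 = 39,916,800/3 = 13,305,600.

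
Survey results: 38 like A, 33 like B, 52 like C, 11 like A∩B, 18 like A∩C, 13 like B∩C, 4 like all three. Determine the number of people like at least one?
85

Reasoning: |A∪B∪C| = 38+33+52-11-18-13+4 = 85.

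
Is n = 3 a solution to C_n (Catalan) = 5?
C_3 = C(6,3)/(3+1) = 20/4 = 5, which equals 5.
Final answer: Yes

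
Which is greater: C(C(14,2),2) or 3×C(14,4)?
C(C(14,2),2)
C(C(14,2),2)=4,095, 3×C(14,4)=3,003.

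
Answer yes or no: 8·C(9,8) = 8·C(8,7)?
No

Absorption identity k·C(n,k) = n·C(n-1,k-1). LHS = 8·9 = 72; RHS = 8·8 = 64.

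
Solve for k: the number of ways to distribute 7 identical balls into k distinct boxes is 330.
5

Solution: Stars and bars: the count is C(7+k−1, k−1), increasing in k. k=3: C(9,2) = 36, k=4: C(10,3) = 120, k=5: C(11,4) = 330 ✓. So k = 5.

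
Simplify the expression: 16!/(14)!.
This equals 16×15 = 240.

Answer: 240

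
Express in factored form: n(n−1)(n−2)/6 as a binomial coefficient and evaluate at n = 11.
C(n,3); C(11,3) = 165

n(n−1)(n−2)/6 = n!/(3!(n−3)!) = C(n,3). At n = 11: C(11,3) = 165.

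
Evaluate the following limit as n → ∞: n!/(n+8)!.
0

Working:
n!/(n+8)! = 1/[(n+1)(n+2)···(n+8)] → 0 as n → ∞.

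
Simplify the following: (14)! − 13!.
80,951,270,400

Reasoning: (14)! − 13! = (14)·13! − 13! = (14−1)·13! = 13·13! = 80,951,270,400.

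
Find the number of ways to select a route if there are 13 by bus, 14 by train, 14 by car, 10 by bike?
By the addition principle: 13 + 14 + 14 + 10 = 51.

Answer: 51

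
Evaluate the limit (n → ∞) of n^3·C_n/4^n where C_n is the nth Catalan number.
∞

Reasoning: C_n ~ 4^n/(n^(3/2)√π), so n^3·C_n/4^n ~ n^(3 − 3/2)/√π → ∞.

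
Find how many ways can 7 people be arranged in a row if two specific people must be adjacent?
Treat pair as unit: (7-1)! arrangements × 2 internal orders = 1,440.

Answer: 1,440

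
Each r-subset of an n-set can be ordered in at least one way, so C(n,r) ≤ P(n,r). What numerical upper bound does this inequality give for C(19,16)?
P(19,16) = 19·18·17·16·15·14·13·12·11·10·9·8·7·6·5·4 = 20,274,183,401,472,000, so C(19,16) ≤ 20,274,183,401,472,000. (The bound is loose by a factor of 16! = 20,922,789,888,000: C(19,16) = 20,274,183,401,472,000/20,922,789,888,000 = 969.)

Answer: 20,274,183,401,472,000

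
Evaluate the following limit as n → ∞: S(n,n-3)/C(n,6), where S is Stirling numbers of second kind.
15

Reasoning: The leading term of S(n,n-3) as a polynomial in n is (5)!!·C(n,6), so the ratio → (5)!! = 15.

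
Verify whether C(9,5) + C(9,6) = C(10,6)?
Pascal's identity: LHS = 126 + 84 = 210; RHS = C(10,6) = 210. Both sides agree, so the statement holds.
Final answer: True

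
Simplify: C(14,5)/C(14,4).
2

Reasoning: C(n,k+1)/C(n,k) = (n−k)/(k+1). Here (14−4)/(4+1) = 10/5 = 2.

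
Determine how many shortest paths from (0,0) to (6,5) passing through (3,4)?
140

Reasoning: To (3,4): C(7,3)=35. From there: C(4,3)=4. Total: 140.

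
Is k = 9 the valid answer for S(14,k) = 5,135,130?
Yes

Reasoning: S(14,9) = 9·S(13,9) + S(13,8) = 9·359,502 + 1,899,612 = 5,135,130, which equals 5,135,130.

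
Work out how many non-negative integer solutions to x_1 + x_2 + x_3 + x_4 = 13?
560
C(13+4-1, 4-1) = 560.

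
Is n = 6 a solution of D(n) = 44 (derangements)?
No
D(6) = (6-1)·[D(5) + D(4)] = 5·[44 + 9] = 265, which does not equal 44.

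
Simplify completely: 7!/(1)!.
5,040
This equals 7×6×...×2 = 5,040.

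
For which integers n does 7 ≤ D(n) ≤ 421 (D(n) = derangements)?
4, 5, 6
Using D(n) = (n−1)[D(n−1) + D(n−2)] with D(1)=0, D(2)=1: D(3)=2; D(4)=9; D(5)=44; D(6)=265; D(7)=1,854. So valid n = 4, 5, 6.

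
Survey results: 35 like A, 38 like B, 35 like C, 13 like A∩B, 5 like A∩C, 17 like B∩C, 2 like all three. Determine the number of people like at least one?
75

Solution: |A∪B∪C| = 35+38+35-13-5-17+2 = 75.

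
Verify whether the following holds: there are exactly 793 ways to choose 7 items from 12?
False

Reasoning: C(12,7) = 792 ≠ 793.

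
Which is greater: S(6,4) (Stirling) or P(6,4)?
P(6,4)

S(6,4) = 4·S(5,4) + S(5,3) = 4·10 + 25 = 65; P(6,4) = 360.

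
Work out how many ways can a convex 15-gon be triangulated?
742,900

Working:
Using the Catalan number formula: C_n = C(2n, n) / (n+1)
C_13 = C(26, 13) / (13+1)
     = 10400600 / 14
     = 742,900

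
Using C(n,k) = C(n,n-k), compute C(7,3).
C(7,3) = C(7,4) = 35.

Answer: 35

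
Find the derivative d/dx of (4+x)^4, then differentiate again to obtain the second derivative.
12(4+x)^2

First derivative: 4(4+x)^{3}. Second derivative: 4·3·(4+x)^{2} = 12(4+x)^{2}.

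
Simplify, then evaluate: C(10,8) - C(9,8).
36

C(10,8) - C(9,8) = C(9,7) = 36.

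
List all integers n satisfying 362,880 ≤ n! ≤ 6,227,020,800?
9, 10, 11, 12, 13

Working:
n! is strictly increasing; 9! = 362,880 and 13! = 6,227,020,800, so valid n = 9, 10, 11, 12, 13.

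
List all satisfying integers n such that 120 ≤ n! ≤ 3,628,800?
5, 6, 7, 8, 9, 10

Working:
n! is strictly increasing; 5! = 120 and 10! = 3,628,800, so valid n = 5, 6, 7, 8, 9, 10.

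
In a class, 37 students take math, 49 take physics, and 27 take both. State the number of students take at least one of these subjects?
59
|A∪B| = |A|+|B|-|A∩B| = 37+49-27 = 59.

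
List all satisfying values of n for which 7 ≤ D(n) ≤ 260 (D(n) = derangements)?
4, 5

Reasoning: Using D(n) = (n−1)[D(n−1) + D(n−2)] with D(1)=0, D(2)=1: D(3)=2; D(4)=9; D(5)=44; D(6)=265. So valid n = 4, 5.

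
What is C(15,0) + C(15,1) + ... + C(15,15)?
32,768

Solution: Sum of binomial coefficients = 2^15 = 32,768.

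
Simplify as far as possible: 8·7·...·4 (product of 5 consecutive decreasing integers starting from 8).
This is P(8,5) = 8!/(3)! = 6,720.

Answer: 6,720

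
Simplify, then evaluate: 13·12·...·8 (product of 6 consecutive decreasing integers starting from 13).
1,235,520
This is P(13,6) = 13!/(7)! = 1,235,520.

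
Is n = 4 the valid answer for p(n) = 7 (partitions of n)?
No

Pentagonal recurrence p(n) = p(n−1) + p(n−2) − p(n−5) − p(n−7) + …: p(4) = p(3) + p(2) = 3 + 2 = 5, which does not equal 7.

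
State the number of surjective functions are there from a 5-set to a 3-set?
150

Working:
Onto functions = 3! × S(5,3)
First compute S(5,3) via recurrence:
Using the Stirling recurrence: S(n,k) = k·S(n-1,k) + S(n-1,k-1)
S(5,3) = 3·S(4,3) + S(4,2)
         = 3·6 + 7
         = 18 + 7
         = 25
Then: 6 × 25 = 150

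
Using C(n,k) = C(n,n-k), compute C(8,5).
C(8,5) = C(8,3) = 56.

Answer: 56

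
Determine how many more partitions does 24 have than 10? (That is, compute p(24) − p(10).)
1,533

Reasoning: Pentagonal recurrence p(n) = p(n−1) + p(n−2) − p(n−5) − p(n−7) + …: p(24) = p(23) + p(22) − p(19) − p(17) + p(12) + p(9) − p(2) = 1,255 + 1,002 − 490 − 297 + 77 + 30 − 2 = 1,575.
p(10) = p(9) + p(8) − p(5) − p(3) = 30 + 22 − 7 − 3 = 42.
Difference = 1,575 − 42 = 1,533.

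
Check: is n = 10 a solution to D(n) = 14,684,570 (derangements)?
No

Working:
D(10) = (10-1)·[D(9) + D(8)] = 9·[133,496 + 14,833] = 1,334,961, which does not equal 14,684,570.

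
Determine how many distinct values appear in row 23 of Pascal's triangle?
12

Row 23 has entries C(23,0)..C(23,23); by symmetry C(23,k)=C(23,23-k), giving 12 distinct values.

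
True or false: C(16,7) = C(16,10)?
C(16,7) = 11,440 but C(16,10) = 8,008; symmetry gives C(16,7) = C(16,9), not C(16,10).
Final answer: False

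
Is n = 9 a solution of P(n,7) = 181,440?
Yes

Reasoning: P(9,7) = 9·8·7·6·5·4·3 = 181,440, which equals 181,440.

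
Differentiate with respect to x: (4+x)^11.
Using the power rule: d/dx (4+x)^11 = 11(4+x)^{10}.

Answer: 11(4+x)^10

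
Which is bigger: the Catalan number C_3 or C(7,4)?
C(7,4)
C_3 = C(6,3)/(3+1) = 20/4 = 5; C(7,4) = 35.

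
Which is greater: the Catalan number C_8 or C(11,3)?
C_8 = C(16,8)/(8+1) = 12,870/9 = 1,430; C(11,3) = 165.

Answer: C_8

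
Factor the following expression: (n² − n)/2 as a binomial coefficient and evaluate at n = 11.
C(n,2); C(11,2) = 55

Reasoning: (n² − n)/2 = n(n−1)/2 = C(n,2). At n = 11: C(11,2) = 55.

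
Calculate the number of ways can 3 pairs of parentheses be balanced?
Using the Catalan number formula: C_n = C(2n, n) / (n+1)
C_3 = C(6, 3) / (3+1)
     = 20 / 4
     = 5

Answer: 5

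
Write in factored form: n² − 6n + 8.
Seek roots whose sum is 6 and product is 8: (2, 4). So n² − 6n + 8 = (n − 2)(n − 4).
Final answer: (n − 2)(n − 4)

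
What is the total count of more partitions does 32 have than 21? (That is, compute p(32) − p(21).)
7,557

Reasoning: Pentagonal recurrence p(n) = p(n−1) + p(n−2) − p(n−5) − p(n−7) + …: p(32) = p(31) + p(30) − p(27) − p(25) + p(20) + p(17) − p(10) − p(6) = 6,842 + 5,604 − 3,010 − 1,958 + 627 + 297 − 42 − 11 = 8,349.
p(21) = p(20) + p(19) − p(16) − p(14) + p(9) + p(6) = 627 + 490 − 231 − 135 + 30 + 11 = 792.
Difference = 8,349 − 792 = 7,557.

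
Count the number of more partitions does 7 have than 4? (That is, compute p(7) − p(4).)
Pentagonal recurrence p(n) = p(n−1) + p(n−2) − p(n−5) − p(n−7) + …: p(7) = p(6) + p(5) − p(2) − p(0) = 11 + 7 − 2 − 1 = 15.
p(4) = p(3) + p(2) = 3 + 2 = 5.
Difference = 15 − 5 = 10.
Final answer: 10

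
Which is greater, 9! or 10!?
9!=362,880, 10!=3,628,800. 10! > 9!.

Answer: 10!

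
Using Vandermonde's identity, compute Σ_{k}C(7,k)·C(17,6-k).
= C(7+17,6) = C(24,6) = 134,596.

Answer: 134,596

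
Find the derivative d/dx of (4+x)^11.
11(4+x)^10
Using the power rule: d/dx (4+x)^11 = 11(4+x)^{10}.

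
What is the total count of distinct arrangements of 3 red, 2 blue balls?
10
Multinomial: 5!/(3! × 2!) = 10.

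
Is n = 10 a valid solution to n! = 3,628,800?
Yes

Reasoning: 10! = 10·9! = 10·362,880 = 3,628,800, which equals 3,628,800.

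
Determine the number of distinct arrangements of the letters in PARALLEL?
Word has 8 letters (P=1, A=2, R=1, L=3, E=1). Arrangements: 8!/Π(k!) = 3,360.
Final answer: 3,360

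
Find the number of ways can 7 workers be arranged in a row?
5,040

Working:
Arrangements of 7 distinct objects: 7! = 5,040.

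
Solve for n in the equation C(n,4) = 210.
10

Working:
C(n,4) = n(n−1)(n−2)(n−3)/4! is increasing in n, and n(n−1)(n−2)(n−3) = 4!·210 = 5,040 ≈ (n−1.5)^4 gives n ≈ 9.9. Check: C(8,4) = 70, C(9,4) = 126, C(10,4) = 210 ✓. So n = 10.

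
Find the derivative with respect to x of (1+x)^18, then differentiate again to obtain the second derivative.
306(1+x)^16
First derivative: 18(1+x)^{17}. Second derivative: 18·17·(1+x)^{16} = 306(1+x)^{16}.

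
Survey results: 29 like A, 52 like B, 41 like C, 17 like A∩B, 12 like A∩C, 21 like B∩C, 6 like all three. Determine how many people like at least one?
78

Working:
|A∪B∪C| = 29+52+41-17-12-21+6 = 78.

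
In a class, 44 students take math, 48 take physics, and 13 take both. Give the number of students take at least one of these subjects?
79

|A∪B| = |A|+|B|-|A∩B| = 44+48-13 = 79.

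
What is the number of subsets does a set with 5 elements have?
32

Each element can be included or excluded: 2^5 = 32.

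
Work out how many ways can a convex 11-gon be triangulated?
Using the Catalan number formula: C_n = C(2n, n) / (n+1)
C_9 = C(18, 9) / (9+1)
     = 48620 / 10
     = 4,862

Answer: 4,862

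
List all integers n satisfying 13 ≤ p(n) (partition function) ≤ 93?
7, 8, 9, 10, 11, 12

Working:
Tabulating p(n) via p(n) = p(n−1) + p(n−2) − p(n−5) − p(n−7) + …: p(6)=11; p(7)=15; p(8)=22; p(9)=30; p(10)=42; p(11)=56; p(12)=77; p(13)=101. So valid n = 7, 8, 9, 10, 11, 12.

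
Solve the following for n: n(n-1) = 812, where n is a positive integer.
29

Working:
n² − n − 812 = 0, so n = (1 ± √(1 + 4·812))/2 = (1 ± √3,249)/2 = (1 ± 57)/2, i.e. n = 29 or n = -28. Taking the positive root, n = 29 (check: 29×28 = 812).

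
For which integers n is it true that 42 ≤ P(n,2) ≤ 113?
7, 8, 9, 10, 11
P(6,2)=30; P(7,2)=42; P(8,2)=56; P(9,2)=72; P(10,2)=90; P(11,2)=110; P(12,2)=132. So valid n = 7, 8, 9, 10, 11.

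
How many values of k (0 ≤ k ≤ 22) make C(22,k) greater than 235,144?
7
Row 22 is unimodal and symmetric about k=22/2. C(22,7)=170,544 ≤ 235,144; C(22,8)=319,770 > 235,144; by symmetry C(22,k) > 235,144 for k = 8..14. That's 14 - 8 + 1 = 7 values.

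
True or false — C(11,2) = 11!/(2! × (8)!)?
False
The correct denominator is 2!×9!, giving C(11,2) = 55; the stated RHS is 11!/(2!×8!) = 495 ≠ 55, so the statement does not hold.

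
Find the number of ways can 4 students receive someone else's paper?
Using D(n) = (n-1)[D(n-1) + D(n-2)]:
D(4) = (4-1) × [D(3) + D(2)]
      = 3 × [2 + 1]
      = 3 × 3
      = 9
Final answer: 9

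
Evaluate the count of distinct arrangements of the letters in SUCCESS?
Word has 7 letters (S=3, U=1, C=2, E=1). Arrangements: 7!/Π(k!) = 420.
Final answer: 420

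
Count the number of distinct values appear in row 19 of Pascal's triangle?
10

Explanation: Row 19 has entries C(19,0)..C(19,19); by symmetry C(19,k)=C(19,19-k), giving 10 distinct values.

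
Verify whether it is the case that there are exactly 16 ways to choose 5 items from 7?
False

C(7,5) = 21 ≠ 16.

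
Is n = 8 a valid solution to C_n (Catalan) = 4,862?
No

Reasoning: C_8 = C(16,8)/(8+1) = 12,870/9 = 1,430, which does not equal 4,862.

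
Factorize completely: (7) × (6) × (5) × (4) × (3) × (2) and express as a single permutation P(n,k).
P(7,6) = 7!/(1)!

Solution: Product of 6 consecutive descending integers starting at 7: P(7,6) = 7!/1! = 5,040.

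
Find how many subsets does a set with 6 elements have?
64

Solution: Each element can be included or excluded: 2^6 = 64.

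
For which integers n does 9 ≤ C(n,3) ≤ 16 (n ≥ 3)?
5

C(4,3)=4; C(5,3)=10; C(6,3)=20. So valid n = 5.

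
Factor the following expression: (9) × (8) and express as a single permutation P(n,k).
P(9,2) = 9!/(7)!

Product of 2 consecutive descending integers starting at 9: P(9,2) = 9!/7! = 72.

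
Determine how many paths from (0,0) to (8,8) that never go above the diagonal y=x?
1,430

Working:
Counted by the Catalan number C_8: C_8 = C(16,8)/(8+1) = 12,870/9 = 1,430.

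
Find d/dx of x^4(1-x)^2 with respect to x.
4x^3(1-x)^2 - 2x^4(1-x)^1

Reasoning: Product rule: 4x^{3}(1-x)^{2} + x^4·(-2)(1-x)^{1}.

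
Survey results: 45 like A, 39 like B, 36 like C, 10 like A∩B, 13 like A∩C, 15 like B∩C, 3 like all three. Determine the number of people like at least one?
85

|A∪B∪C| = 45+39+36-10-13-15+3 = 85.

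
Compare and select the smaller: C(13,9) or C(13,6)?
C(13,9)

Working:
C(13,9)=715, C(13,6)=1,716.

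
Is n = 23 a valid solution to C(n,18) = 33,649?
Yes

Reasoning: C(23,18) = 23·22·21·20·19·18·17·16·15·14·13·12·11·10·9·8·7·6/18! = 215,433,472,824,041,472,000/6,402,373,705,728,000 = 33,649, which equals 33,649.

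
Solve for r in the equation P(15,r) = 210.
P(15,r) = 15·14·…·(15−r+1), a product of r factors. Multiplying down from 15: 15 = 15; 15·14 = 210 ✓ (2 factors). So r = 2.

Answer: 2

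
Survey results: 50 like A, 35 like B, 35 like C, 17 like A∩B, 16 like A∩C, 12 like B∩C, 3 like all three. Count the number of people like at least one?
78

Reasoning: |A∪B∪C| = 50+35+35-17-16-12+3 = 78.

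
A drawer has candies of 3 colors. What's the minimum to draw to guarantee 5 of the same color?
13

Solution: Worst case: 4 of each = 12. One more: 13.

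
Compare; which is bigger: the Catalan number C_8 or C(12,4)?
C_8

Reasoning: C_8 = C(16,8)/(8+1) = 12,870/9 = 1,430; C(12,4) = 495.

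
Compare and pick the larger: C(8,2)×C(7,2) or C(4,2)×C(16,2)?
C(8,2)×C(7,2)=588, C(4,2)×C(16,2)=720.
Final answer: C(4,2)×C(16,2)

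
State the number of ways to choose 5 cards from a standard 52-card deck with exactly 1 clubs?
1,069,263

Explanation: 13 clubs and 39 non-clubs: C(13,1) × C(39,4) = 13 × 82251 = 1,069,263.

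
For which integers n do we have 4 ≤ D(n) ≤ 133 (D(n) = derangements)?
4, 5
Using D(n) = (n−1)[D(n−1) + D(n−2)] with D(1)=0, D(2)=1: D(3)=2; D(4)=9; D(5)=44; D(6)=265. So valid n = 4, 5.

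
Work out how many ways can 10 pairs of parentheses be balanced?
16,796

Solution: Using the Catalan number formula: C_n = C(2n, n) / (n+1)
C_10 = C(20, 10) / (10+1)
     = 184756 / 11
     = 16,796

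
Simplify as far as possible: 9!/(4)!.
15,120

Reasoning: This equals 9×8×...×5 = 15,120.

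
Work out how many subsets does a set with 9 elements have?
512

Reasoning: Each element can be included or excluded: 2^9 = 512.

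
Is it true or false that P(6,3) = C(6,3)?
False

Working:
P(6,3) = 120 but C(6,3) = 20; they differ by a factor of 3! = 6, so the statement does not hold.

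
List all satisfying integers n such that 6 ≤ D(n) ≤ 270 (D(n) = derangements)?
4, 5, 6

Explanation: Using D(n) = (n−1)[D(n−1) + D(n−2)] with D(1)=0, D(2)=1: D(3)=2; D(4)=9; D(5)=44; D(6)=265; D(7)=1,854. So valid n = 4, 5, 6.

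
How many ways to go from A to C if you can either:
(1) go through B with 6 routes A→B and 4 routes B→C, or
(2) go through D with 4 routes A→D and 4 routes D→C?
Route via B: 6×4=24. Route via D: 4×4=16. Total: 40.

Answer: 40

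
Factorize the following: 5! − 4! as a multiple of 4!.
4 × 4! = 96
5! − 4! = 5·4! − 4! = (5 − 1)·4! = 4 × 4! = 96.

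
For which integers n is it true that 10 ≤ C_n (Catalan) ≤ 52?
4, 5

Reasoning: C_3=5; C_4=14; C_5=42; C_6=132. So valid n = 4, 5.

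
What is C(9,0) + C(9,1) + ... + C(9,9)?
512

Solution: Sum of binomial coefficients = 2^9 = 512.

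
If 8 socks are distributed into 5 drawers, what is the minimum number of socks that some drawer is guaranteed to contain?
2
Pigeonhole: ⌈8/5⌉ = 2.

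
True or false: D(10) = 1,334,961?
Derangements of 10 elements: D(10) = (10-1)·[D(9) + D(8)] = 9·[133,496 + 14,833] = 1,334,961.
Final answer: True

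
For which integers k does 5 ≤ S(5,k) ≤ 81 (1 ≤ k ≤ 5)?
2, 3, 4

S(5,1)=1; S(5,2)=15; S(5,3)=25; S(5,4)=10; S(5,5)=1. So valid k = 2, 3, 4.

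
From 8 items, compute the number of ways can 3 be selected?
56

C(8,3) = 8! / (3! × (8-3)!)
         = 8! / (3! × 5!)
         = 56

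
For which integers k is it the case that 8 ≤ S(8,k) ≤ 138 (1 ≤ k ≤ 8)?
2, 7

Reasoning: S(8,1)=1; S(8,2)=127; S(8,3)=966; S(8,4)=1,701; S(8,5)=1,050; S(8,6)=266; S(8,7)=28; S(8,8)=1. So valid k = 2, 7.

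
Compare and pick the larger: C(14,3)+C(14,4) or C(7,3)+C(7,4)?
C(14,3)+C(14,4)

Solution: First=1,365, Second=70.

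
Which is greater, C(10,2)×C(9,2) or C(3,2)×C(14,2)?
C(10,2)×C(9,2)

Working:
C(10,2)×C(9,2)=1,620, C(3,2)×C(14,2)=273.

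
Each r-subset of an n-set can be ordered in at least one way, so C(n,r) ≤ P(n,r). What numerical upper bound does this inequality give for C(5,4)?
120

Solution: P(5,4) = 5·4·3·2 = 120, so C(5,4) ≤ 120. (The bound is loose by a factor of 4! = 24: C(5,4) = 120/24 = 5.)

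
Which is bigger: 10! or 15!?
10!=3,628,800, 15!=1,307,674,368,000. 15! > 10!.
Final answer: 15!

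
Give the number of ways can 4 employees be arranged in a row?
24
Arrangements of 4 distinct objects: 4! = 24.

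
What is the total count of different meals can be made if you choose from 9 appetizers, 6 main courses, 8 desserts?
432

Reasoning: By the multiplication principle: 9 × 6 × 8 = 432.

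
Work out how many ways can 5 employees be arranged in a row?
120

Explanation: Arrangements of 5 distinct objects: 5! = 120.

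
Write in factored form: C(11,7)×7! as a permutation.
P(11,7)

Explanation: C(11,7)×7! = [11!/(7!(4)!)]×7! = 11!/(4)! = P(11,7) = 1,663,200.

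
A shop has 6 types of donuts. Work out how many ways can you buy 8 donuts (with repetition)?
Stars and bars: C(8+6-1, 8) = C(13, 8) = 1,287.
Final answer: 1,287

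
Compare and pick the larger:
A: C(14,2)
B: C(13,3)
B
A=C(14,2)=91, B=C(13,3)=286.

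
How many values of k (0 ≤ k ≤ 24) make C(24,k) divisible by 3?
Checking C(24,k) mod 3 for k = 0..24: divisible at k = 1, 2, 4, 5, 7, 8, 10, 11, 13, 14, 16, 17, 19, 20, 22, 23. That's 16 values.
Final answer: 16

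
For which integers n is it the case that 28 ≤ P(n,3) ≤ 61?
P(4,3)=24; P(5,3)=60; P(6,3)=120. So valid n = 5.
Final answer: 5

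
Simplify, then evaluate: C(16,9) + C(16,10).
19,448

Explanation: By Pascal's identity: C(17,10) = 19,448.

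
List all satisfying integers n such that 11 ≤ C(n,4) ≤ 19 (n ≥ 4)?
C(5,4)=5; C(6,4)=15; C(7,4)=35. So valid n = 6.

Answer: 6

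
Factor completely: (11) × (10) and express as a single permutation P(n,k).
Product of 2 consecutive descending integers starting at 11: P(11,2) = 11!/9! = 110.

Answer: P(11,2) = 11!/(9)!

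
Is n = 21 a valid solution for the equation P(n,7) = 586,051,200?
Yes

Working:
P(21,7) = 21·20·19·18·17·16·15 = 586,051,200, which equals 586,051,200.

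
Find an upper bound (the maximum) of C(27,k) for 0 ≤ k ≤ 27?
20,058,300

Working:
Maximum at k = 13 or k = 14: C(27,13) = 20,058,300.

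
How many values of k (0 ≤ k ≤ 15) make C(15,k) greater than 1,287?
8

Row 15 is unimodal and symmetric about k=15/2. C(15,3)=455 ≤ 1,287; C(15,4)=1,365 > 1,287; by symmetry C(15,k) > 1,287 for k = 4..11. That's 11 - 4 + 1 = 8 values.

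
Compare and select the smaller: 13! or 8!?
8!
13!=6,227,020,800, 8!=40,320. 13! > 8!.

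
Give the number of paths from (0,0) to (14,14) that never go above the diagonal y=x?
2,674,440

Reasoning: Counted by the Catalan number C_14: C_14 = C(28,14)/(14+1) = 40,116,600/15 = 2,674,440.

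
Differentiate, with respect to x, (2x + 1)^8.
16(2x + 1)^7

Reasoning: Chain rule: 8(2x+1)^{7} × 2 = 16(2x+1)^{7}.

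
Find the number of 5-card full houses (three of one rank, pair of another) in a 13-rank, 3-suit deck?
Triple rank: 13. Triple suits: C(3,3)=1. Pair rank: 12. Pair suits: C(3,2)=3. Total: 468.

Answer: 468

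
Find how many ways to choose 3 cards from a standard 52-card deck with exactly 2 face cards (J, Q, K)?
12 face cards and 40 non-face cards: C(12,2) × C(40,1) = 66 × 40 = 2,640.
Final answer: 2,640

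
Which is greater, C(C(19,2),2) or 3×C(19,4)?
C(C(19,2),2)

Working:
C(C(19,2),2)=14,535, 3×C(19,4)=11,628.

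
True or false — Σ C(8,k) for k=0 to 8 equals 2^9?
False

Explanation: Binomial theorem: Σ C(8,k) = (1+1)^8 = 2^8 = 256; RHS 2^9 = 512.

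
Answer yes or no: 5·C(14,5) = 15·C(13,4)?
No

Working:
Absorption identity k·C(n,k) = n·C(n-1,k-1). LHS = 5·2002 = 10,010; RHS = 15·715 = 10,725.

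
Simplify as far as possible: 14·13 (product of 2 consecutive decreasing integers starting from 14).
182

Working:
This is P(14,2) = 14!/(12)! = 182.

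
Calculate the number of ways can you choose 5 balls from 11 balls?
462
C(11,5) = 11! / (5! × (11-5)!)
         = 11! / (5! × 6!)
         = 462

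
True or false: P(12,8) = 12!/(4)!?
True

Explanation: Permutation formula P(n,k) = n!/(n-k)!: 12!/4! = 479,001,600/24 = 19,958,400 = P(12,8). The statement holds.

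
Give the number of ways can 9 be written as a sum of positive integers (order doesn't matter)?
30

Pentagonal recurrence p(n) = p(n−1) + p(n−2) − p(n−5) − p(n−7) + …: p(9) = p(8) + p(7) − p(4) − p(2) = 22 + 15 − 5 − 2 = 30.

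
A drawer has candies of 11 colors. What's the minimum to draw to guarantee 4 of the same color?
Worst case: 3 of each = 33. One more: 34.
Final answer: 34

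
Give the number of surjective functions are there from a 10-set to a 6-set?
16,435,440

Onto functions = 6! × S(10,6)
First compute S(10,6) via recurrence:
Using the Stirling recurrence: S(n,k) = k·S(n-1,k) + S(n-1,k-1)
S(10,6) = 6·S(9,6) + S(9,5)
         = 6·2646 + 6951
         = 15876 + 6951
         = 22,827
Then: 720 × 22827 = 16,435,440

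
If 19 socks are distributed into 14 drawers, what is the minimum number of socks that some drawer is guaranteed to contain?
Pigeonhole: ⌈19/14⌉ = 2.

Answer: 2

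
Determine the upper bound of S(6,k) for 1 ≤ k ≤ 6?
90

Solution: Row S(6,k) for k = 1..6 (via S(n,k) = k·S(n−1,k) + S(n−1,k−1)): 1, 31, 90, 65, 15, 1. The row is unimodal; maximum at k = 3: 90.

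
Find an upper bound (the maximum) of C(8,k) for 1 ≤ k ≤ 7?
70

Solution: C(8,k) is maximised at the centre of the row: C(8,4) = 70.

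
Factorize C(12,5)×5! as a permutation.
P(12,5)

Solution: C(12,5)×5! = [12!/(5!(7)!)]×5! = 12!/(7)! = P(12,5) = 95,040.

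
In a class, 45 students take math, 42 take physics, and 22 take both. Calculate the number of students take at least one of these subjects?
65

Solution: |A∪B| = |A|+|B|-|A∩B| = 45+42-22 = 65.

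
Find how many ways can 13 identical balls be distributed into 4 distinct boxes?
560

Solution: C(13+4-1, 4-1) = C(16, 3) = 560.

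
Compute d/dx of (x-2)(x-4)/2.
(2x - 6)/2

d/dx[(x-2)(x-4)] = (x-4) + (x-2) = 2x - 6. Dividing by 2 gives (2x - 6)/2.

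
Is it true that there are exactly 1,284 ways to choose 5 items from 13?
False

Solution: C(13,5) = 1,287 ≠ 1284.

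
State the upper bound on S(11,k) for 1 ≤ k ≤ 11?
246,730

Solution: Row S(11,k) for k = 1..11 (via S(n,k) = k·S(n−1,k) + S(n−1,k−1)): 1, 1,023, 28,501, 145,750, 246,730, 179,487, 63,987, 11,880, 1,155, 55, 1. The row is unimodal; maximum at k = 5: 246,730.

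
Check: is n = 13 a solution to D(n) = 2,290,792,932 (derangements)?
D(13) = (13-1)·[D(12) + D(11)] = 12·[176,214,841 + 14,684,570] = 2,290,792,932, which equals 2,290,792,932.
Final answer: Yes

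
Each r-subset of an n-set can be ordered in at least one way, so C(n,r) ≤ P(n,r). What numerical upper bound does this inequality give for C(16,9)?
P(16,9) = 16·15·14·13·12·11·10·9·8 = 4,151,347,200, so C(16,9) ≤ 4,151,347,200. (The bound is loose by a factor of 9! = 362,880: C(16,9) = 4,151,347,200/362,880 = 11,440.)
Final answer: 4,151,347,200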